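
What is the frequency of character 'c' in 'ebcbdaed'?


Scanning 'ebcbdaed' for 'c':
  Position 2: 'c' -> MATCH (count: 1)
Total occurrences of 'c': 1

1


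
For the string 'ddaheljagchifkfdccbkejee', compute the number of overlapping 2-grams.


String 'ddaheljagchifkfdccbkejee' has length L = 24.
Number of overlapping n-grams = L - n + 1
Substituting: 24 - 2 + 1 = 23

23


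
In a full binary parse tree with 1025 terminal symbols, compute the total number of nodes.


Leaf nodes (terminals): 1025
Internal nodes = n - 1 = 1025 - 1 = 1024
Total = leaves + internal = 1025 + 1024 = 2049

2049


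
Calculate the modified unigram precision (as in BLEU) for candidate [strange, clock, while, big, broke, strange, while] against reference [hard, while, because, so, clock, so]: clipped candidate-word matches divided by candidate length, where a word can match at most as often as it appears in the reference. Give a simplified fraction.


Reference word counts: {'because': 1, 'clock': 1, 'hard': 1, 'so': 2, 'while': 1}
Checking each candidate word (with clipping):
  'strange' -> not in reference -> no match (matches: 0)
  'clock' -> in reference (ref count 1, used 1/1) -> match (matches: 1)
  'while' -> in reference (ref count 1, used 1/1) -> match (matches: 2)
  'big' -> not in reference -> no match (matches: 2)
  'broke' -> not in reference -> no match (matches: 2)
  'strange' -> not in reference -> no match (matches: 2)
  'while' -> ref count 1 already used up (1/1) -> clipped, no match (matches: 2)
Clipped matches: 2, Candidate length: 7
Precision = 2/7

2/7


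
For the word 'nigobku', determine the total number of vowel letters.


Scanning each character of 'nigobku':
  Position 1: 'n' -> consonant (running count: 0)
  Position 2: 'i' -> vowel (running count: 1)
  Position 3: 'g' -> consonant (running count: 1)
  Position 4: 'o' -> vowel (running count: 2)
  Position 5: 'b' -> consonant (running count: 2)
  Position 6: 'k' -> consonant (running count: 2)
  Position 7: 'u' -> vowel (running count: 3)
Total vowels: 3

3


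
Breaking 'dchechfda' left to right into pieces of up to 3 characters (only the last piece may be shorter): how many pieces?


'dchechfda' has 9 characters.
Chunking with max size 3:
  Chunk 1: 'dch' (positions 0-2)
  Chunk 2: 'ech' (positions 3-5)
  Chunk 3: 'fda' (positions 6-8)
Total chunks: ceil(9 / 3) = 3

3


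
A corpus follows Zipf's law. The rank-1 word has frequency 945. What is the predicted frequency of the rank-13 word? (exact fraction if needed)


Zipf's law: freq(rank) = f1 / rank
f1 = 945, rank = 13
freq = 945 / 13
GCD(945, 13) = 1
Simplified: 945/13

945/13


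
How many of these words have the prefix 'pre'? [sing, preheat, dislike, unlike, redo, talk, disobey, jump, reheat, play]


Checking each word for prefix 'pre':
  'sing' -> no (count: 0)
  'preheat' -> YES, starts with 'pre' (count: 1)
  'dislike' -> no (count: 1)
  'unlike' -> no (count: 1)
  'redo' -> no (count: 1)
  'talk' -> no (count: 1)
  'disobey' -> no (count: 1)
  'jump' -> no (count: 1)
  'reheat' -> no (count: 1)
  'play' -> no (count: 1)
Total with prefix 'pre': 1

1


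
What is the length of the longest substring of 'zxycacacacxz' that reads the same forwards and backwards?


Scanning 'zxycacacacxz' for palindromic substrings.
Substring at positions 3-9: 'cacacac'.
Check: reverse('cacacac') = 'cacacac' -> palindrome confirmed.
Neighbouring characters ('y' / 'x') break symmetry, so it cannot extend further.
No longer palindromic substring exists; longest length = 7

7


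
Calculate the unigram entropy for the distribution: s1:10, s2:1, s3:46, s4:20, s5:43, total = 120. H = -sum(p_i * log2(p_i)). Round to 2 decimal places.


Computing entropy H = -sum(p_i * log2(p_i)):
  s1: p = 10/120 = 0.0833, -p*log2(p) = 0.2987
  s2: p = 1/120 = 0.0083, -p*log2(p) = 0.0576
  s3: p = 46/120 = 0.3833, -p*log2(p) = 0.5303
  s4: p = 20/120 = 0.1667, -p*log2(p) = 0.4308
  s5: p = 43/120 = 0.3583, -p*log2(p) = 0.5306
H = sum of terms = 1.8480
Rounded to 2 decimals: 1.85

1.85


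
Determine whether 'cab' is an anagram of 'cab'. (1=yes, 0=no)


Sort characters of 'cab': 'abc'
Sort characters of 'cab': 'abc'
Sorted forms match -> they ARE anagrams
Result: 1

1


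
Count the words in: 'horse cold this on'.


Counting words by splitting on spaces:
  Word 1: 'horse'
  Word 2: 'cold'
  Word 3: 'this'
  Word 4: 'on'
Total words: 4

4


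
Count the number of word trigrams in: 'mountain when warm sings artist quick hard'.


Word trigrams from [7] words:
  Trigram 1: (mountain when warm)
  Trigram 2: (when warm sings)
  Trigram 3: (warm sings artist)
  Trigram 4: (sings artist quick)
  Trigram 5: (artist quick hard)
Total word trigrams: 7 - 2 = 5

5


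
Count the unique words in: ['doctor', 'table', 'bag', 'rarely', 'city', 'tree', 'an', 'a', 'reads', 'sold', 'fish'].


Listing all tokens and tracking unique types:
  Token 1: 'doctor' -> NEW (unique so far: 1)
  Token 2: 'table' -> NEW (unique so far: 2)
  Token 3: 'bag' -> NEW (unique so far: 3)
  Token 4: 'rarely' -> NEW (unique so far: 4)
  Token 5: 'city' -> NEW (unique so far: 5)
  Token 6: 'tree' -> NEW (unique so far: 6)
  Token 7: 'an' -> NEW (unique so far: 7)
  Token 8: 'a' -> NEW (unique so far: 8)
  Token 9: 'reads' -> NEW (unique so far: 9)
  Token 10: 'sold' -> NEW (unique so far: 10)
  Token 11: 'fish' -> NEW (unique so far: 11)
Unique types: ('a', 'an', 'bag', 'city', 'doctor', 'fish', 'rarely', 'reads', 'sold', 'table', 'tree')
Vocabulary size: 11

11


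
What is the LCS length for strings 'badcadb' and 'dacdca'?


DP table for LCS of 'badcadb' and 'dacdca':
       d  a  c  d  c  a
    0  0  0  0  0  0  0
  b 0  0  0  0  0  0  0
  a 0  0  1  1  1  1  1
  d 0  1  1  1  2  2  2
  c 0  1  1  2  2  3  3
  a 0  1  2  2  2  3  4
  d 0  1  2  2  3  3  4
  b 0  1  2  2  3  3  4
LCS: 'adca'
LCS length = 4

4


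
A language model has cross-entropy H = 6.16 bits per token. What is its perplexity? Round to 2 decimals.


Perplexity formula: PP = 2^H
H = 6.16
PP = 2^6.16
Decompose: 2^6.16 = 2^6 * 2^0.16
2^6 = 64, 2^0.16 ~ 1.1172871
PP ~ 64 * 1.1172871 = 71.5063744
Rounded to 2 decimals: 71.51

71.51


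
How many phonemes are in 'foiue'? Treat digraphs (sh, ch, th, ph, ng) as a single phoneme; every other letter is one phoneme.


Parsing 'foiue' greedily, digraphs first:
  'f' -> consonant phoneme (phonemes so far: 1)
  'o' -> vowel phoneme (phonemes so far: 2)
  'i' -> vowel phoneme (phonemes so far: 3)
  'u' -> vowel phoneme (phonemes so far: 4)
  'e' -> vowel phoneme (phonemes so far: 5)
Total phonemes: 5

5


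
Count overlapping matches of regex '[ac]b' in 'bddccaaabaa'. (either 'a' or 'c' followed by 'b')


Pattern: [ac]b means either 'a' or 'c' followed by 'b'.
Scanning 'bddccaaabaa' position-by-position:
  Pos 0: window 'bd' -> no
  Pos 1: window 'dd' -> no
  Pos 2: window 'dc' -> no
  Pos 3: window 'cc' -> no
  Pos 4: window 'ca' -> no
  Pos 5: window 'aa' -> no
  Pos 6: window 'aa' -> no
  Pos 7: window 'ab' -> MATCH
  Pos 8: window 'ba' -> no
  Pos 9: window 'aa' -> no
  Pos 10: window 'a' -> no
Total matches: 1

1


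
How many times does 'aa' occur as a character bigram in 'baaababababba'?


Scanning 'baaababababba' for bigram 'aa':
  Position 0: 'ba' -> no
  Position 1: 'aa' -> MATCH
  Position 2: 'aa' -> MATCH
  Position 3: 'ab' -> no
  Position 4: 'ba' -> no
  Position 5: 'ab' -> no
  Position 6: 'ba' -> no
  Position 7: 'ab' -> no
  Position 8: 'ba' -> no
  Position 9: 'ab' -> no
  Position 10: 'bb' -> no
  Position 11: 'ba' -> no
Total matches: 2

2


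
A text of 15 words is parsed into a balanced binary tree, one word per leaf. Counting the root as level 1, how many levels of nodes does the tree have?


In a balanced binary tree with n leaves the deepest leaf is ceil(log2(n)) edges below the root,
so counting node levels inclusive of root and leaves gives ceil(log2(n)) + 1 levels.
log2(15) = 3.9069
ceil(3.9069) = 4
levels = 4 + 1 = 5

5


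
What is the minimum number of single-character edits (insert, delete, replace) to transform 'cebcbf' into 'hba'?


Building DP table for s1='cebcbf' (len 6) and s2='hba' (len 3):
       h  b  a
    0  1  2  3
  c 1  1  2  3
  e 2  2  2  3
  b 3  3  2  3
  c 4  4  3  3
  b 5  5  4  4
  f 6  6  5  5
Edit distance = dp[6][3] = 5

5


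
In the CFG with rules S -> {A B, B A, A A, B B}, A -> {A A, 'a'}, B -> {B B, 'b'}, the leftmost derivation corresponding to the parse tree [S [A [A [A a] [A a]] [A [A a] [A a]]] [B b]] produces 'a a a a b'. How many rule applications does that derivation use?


Every bracketed nonterminal node [X ...] in the tree is produced by exactly one rule application.
Reading the tree off as a leftmost derivation:
  Step 1: S  =>  A B   (applied S -> A B)
  Step 2: A B  =>  A A B   (applied A -> A A)
  Step 3: A A B  =>  A A A B   (applied A -> A A)
  Step 4: A A A B  =>  a A A B   (applied A -> a)
  Step 5: a A A B  =>  a a A B   (applied A -> a)
  Step 6: a a A B  =>  a a A A B   (applied A -> A A)
  Step 7: a a A A B  =>  a a a A B   (applied A -> a)
  Step 8: a a a A B  =>  a a a a B   (applied A -> a)
  Step 9: a a a a B  =>  a a a a b   (applied B -> b)
Final yield: a a a a b
Total rewrite steps: 9

9


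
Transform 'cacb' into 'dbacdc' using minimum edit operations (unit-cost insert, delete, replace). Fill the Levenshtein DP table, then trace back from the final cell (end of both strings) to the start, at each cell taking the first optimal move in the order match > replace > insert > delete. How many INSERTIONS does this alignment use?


Edit distance = 4. Backtracking from cell (4, 6) with preference match > replace > insert > delete,
then listing the resulting alignment 'cacb' -> 'dbacdc' left to right:
  Step 1: insert 'd' [insertion #1]
  Step 2: replace c->b
  Step 3: keep 'a'
  Step 4: keep 'c'
  Step 5: insert 'd' [insertion #2]
  Step 6: replace b->c
Total insertions: 2

2


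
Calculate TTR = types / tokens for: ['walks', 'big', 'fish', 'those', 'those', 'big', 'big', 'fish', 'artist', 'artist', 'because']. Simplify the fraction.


Tokens: 11
Unique types: ('artist', 'because', 'big', 'fish', 'those', 'walks') = 6
TTR = 6/11
Already in lowest terms.

6/11


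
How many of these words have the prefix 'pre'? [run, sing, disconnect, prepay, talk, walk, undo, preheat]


Checking each word for prefix 'pre':
  'run' -> no (count: 0)
  'sing' -> no (count: 0)
  'disconnect' -> no (count: 0)
  'prepay' -> YES, starts with 'pre' (count: 1)
  'talk' -> no (count: 1)
  'walk' -> no (count: 1)
  'undo' -> no (count: 1)
  'preheat' -> YES, starts with 'pre' (count: 2)
Total with prefix 'pre': 2

2


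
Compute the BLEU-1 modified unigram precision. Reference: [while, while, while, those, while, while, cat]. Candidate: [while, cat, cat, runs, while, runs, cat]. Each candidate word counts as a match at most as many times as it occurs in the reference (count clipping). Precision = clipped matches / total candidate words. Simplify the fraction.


Reference word counts: {'cat': 1, 'those': 1, 'while': 5}
Checking each candidate word (with clipping):
  'while' -> in reference (ref count 5, used 1/5) -> match (matches: 1)
  'cat' -> in reference (ref count 1, used 1/1) -> match (matches: 2)
  'cat' -> ref count 1 already used up (1/1) -> clipped, no match (matches: 2)
  'runs' -> not in reference -> no match (matches: 2)
  'while' -> in reference (ref count 5, used 2/5) -> match (matches: 3)
  'runs' -> not in reference -> no match (matches: 3)
  'cat' -> ref count 1 already used up (1/1) -> clipped, no match (matches: 3)
Clipped matches: 3, Candidate length: 7
Precision = 3/7

3/7


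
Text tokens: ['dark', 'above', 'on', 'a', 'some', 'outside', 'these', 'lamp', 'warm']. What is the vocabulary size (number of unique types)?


Listing all tokens and tracking unique types:
  Token 1: 'dark' -> NEW (unique so far: 1)
  Token 2: 'above' -> NEW (unique so far: 2)
  Token 3: 'on' -> NEW (unique so far: 3)
  Token 4: 'a' -> NEW (unique so far: 4)
  Token 5: 'some' -> NEW (unique so far: 5)
  Token 6: 'outside' -> NEW (unique so far: 6)
  Token 7: 'these' -> NEW (unique so far: 7)
  Token 8: 'lamp' -> NEW (unique so far: 8)
  Token 9: 'warm' -> NEW (unique so far: 9)
Unique types: ('a', 'above', 'dark', 'lamp', 'on', 'outside', 'some', 'these', 'warm')
Vocabulary size: 9

9


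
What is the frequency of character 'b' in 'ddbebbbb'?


Scanning 'ddbebbbb' for 'b':
  Position 2: 'b' -> MATCH (count: 1)
  Position 4: 'b' -> MATCH (count: 2)
  Position 5: 'b' -> MATCH (count: 3)
  Position 6: 'b' -> MATCH (count: 4)
  Position 7: 'b' -> MATCH (count: 5)
Total occurrences of 'b': 5

5


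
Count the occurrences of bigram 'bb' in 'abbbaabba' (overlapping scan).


Scanning 'abbbaabba' for bigram 'bb':
  Position 0: 'ab' -> no
  Position 1: 'bb' -> MATCH
  Position 2: 'bb' -> MATCH
  Position 3: 'ba' -> no
  Position 4: 'aa' -> no
  Position 5: 'ab' -> no
  Position 6: 'bb' -> MATCH
  Position 7: 'ba' -> no
Total matches: 3

3


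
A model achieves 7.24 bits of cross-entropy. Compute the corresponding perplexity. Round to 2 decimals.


Perplexity formula: PP = 2^H
H = 7.24
PP = 2^7.24
Decompose: 2^7.24 = 2^7 * 2^0.24
2^7 = 128, 2^0.24 ~ 1.1809927
PP ~ 128 * 1.1809927 = 151.1670656
Rounded to 2 decimals: 151.17

151.17


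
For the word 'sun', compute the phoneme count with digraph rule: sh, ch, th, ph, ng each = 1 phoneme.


Parsing 'sun' greedily, digraphs first:
  's' -> consonant phoneme (phonemes so far: 1)
  'u' -> vowel phoneme (phonemes so far: 2)
  'n' -> consonant phoneme (phonemes so far: 3)
Total phonemes: 3

3


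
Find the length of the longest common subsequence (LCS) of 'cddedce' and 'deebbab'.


DP table for LCS of 'cddedce' and 'deebbab':
       d  e  e  b  b  a  b
    0  0  0  0  0  0  0  0
  c 0  0  0  0  0  0  0  0
  d 0  1  1  1  1  1  1  1
  d 0  1  1  1  1  1  1  1
  e 0  1  2  2  2  2  2  2
  d 0  1  2  2  2  2  2  2
  c 0  1  2  2  2  2  2  2
  e 0  1  2  3  3  3  3  3
LCS: 'dee'
LCS length = 3

3


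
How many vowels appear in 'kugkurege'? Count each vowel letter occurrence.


Scanning each character of 'kugkurege':
  Position 1: 'k' -> consonant (running count: 0)
  Position 2: 'u' -> vowel (running count: 1)
  Position 3: 'g' -> consonant (running count: 1)
  Position 4: 'k' -> consonant (running count: 1)
  Position 5: 'u' -> vowel (running count: 2)
  Position 6: 'r' -> consonant (running count: 2)
  Position 7: 'e' -> vowel (running count: 3)
  Position 8: 'g' -> consonant (running count: 3)
  Position 9: 'e' -> vowel (running count: 4)
Total vowels: 4

4


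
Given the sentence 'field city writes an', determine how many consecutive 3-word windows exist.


Word trigrams from [4] words:
  Trigram 1: (field city writes)
  Trigram 2: (city writes an)
Total word trigrams: 4 - 2 = 2

2


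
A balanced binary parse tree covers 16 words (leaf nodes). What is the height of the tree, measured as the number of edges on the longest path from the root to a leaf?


In a balanced binary tree with n leaves the deepest leaf is ceil(log2(n)) edges below the root.
log2(16) = 4.0000
ceil(4.0000) = 4
height (edges) = 4

4


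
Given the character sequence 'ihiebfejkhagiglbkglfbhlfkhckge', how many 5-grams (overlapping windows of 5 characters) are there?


String 'ihiebfejkhagiglbkglfbhlfkhckge' has length L = 30.
Number of overlapping n-grams = L - n + 1
Substituting: 30 - 5 + 1 = 26

26


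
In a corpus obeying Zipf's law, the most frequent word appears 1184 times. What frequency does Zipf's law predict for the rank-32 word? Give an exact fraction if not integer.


Zipf's law: freq(rank) = f1 / rank
f1 = 1184, rank = 32
freq = 1184 / 32
= 37

37


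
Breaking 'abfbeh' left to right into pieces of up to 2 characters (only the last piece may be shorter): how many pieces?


'abfbeh' has 6 characters.
Chunking with max size 2:
  Chunk 1: 'ab' (positions 0-1)
  Chunk 2: 'fb' (positions 2-3)
  Chunk 3: 'eh' (positions 4-5)
Total chunks: ceil(6 / 2) = 3

3


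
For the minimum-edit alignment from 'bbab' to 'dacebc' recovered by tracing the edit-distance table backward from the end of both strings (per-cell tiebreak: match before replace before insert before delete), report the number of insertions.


Edit distance = 5. Backtracking from cell (4, 6) with preference match > replace > insert > delete,
then listing the resulting alignment 'bbab' -> 'dacebc' left to right:
  Step 1: insert 'd' [insertion #1]
  Step 2: replace b->a
  Step 3: replace b->c
  Step 4: replace a->e
  Step 5: keep 'b'
  Step 6: insert 'c' [insertion #2]
Total insertions: 2

2


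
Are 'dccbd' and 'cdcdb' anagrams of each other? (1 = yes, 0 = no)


Sort characters of 'dccbd': 'bccdd'
Sort characters of 'cdcdb': 'bccdd'
Sorted forms match -> they ARE anagrams
Result: 1

1


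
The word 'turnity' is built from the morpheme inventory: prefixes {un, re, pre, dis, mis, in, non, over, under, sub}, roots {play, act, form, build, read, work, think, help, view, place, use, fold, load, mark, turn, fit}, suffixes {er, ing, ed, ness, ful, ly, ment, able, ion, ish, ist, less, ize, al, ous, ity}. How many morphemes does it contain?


Segmenting 'turnity' against the inventory:
  'turn' -> root (morpheme 1)
  'ity' -> suffix (morpheme 2)
Total morphemes: 2

2


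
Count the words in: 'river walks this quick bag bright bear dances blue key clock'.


Counting words by splitting on spaces:
  Word 1: 'river'
  Word 2: 'walks'
  Word 3: 'this'
  Word 4: 'quick'
  Word 5: 'bag'
  Word 6: 'bright'
  Word 7: 'bear'
  Word 8: 'dances'
  Word 9: 'blue'
  Word 10: 'key'
  Word 11: 'clock'
Total words: 11

11


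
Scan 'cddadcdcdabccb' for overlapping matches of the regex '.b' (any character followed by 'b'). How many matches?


Pattern: .b means any character followed by 'b'.
Scanning 'cddadcdcdabccb' position-by-position:
  Pos 0: window 'cd' -> no
  Pos 1: window 'dd' -> no
  Pos 2: window 'da' -> no
  Pos 3: window 'ad' -> no
  Pos 4: window 'dc' -> no
  Pos 5: window 'cd' -> no
  Pos 6: window 'dc' -> no
  Pos 7: window 'cd' -> no
  Pos 8: window 'da' -> no
  Pos 9: window 'ab' -> MATCH
  Pos 10: window 'bc' -> no
  Pos 11: window 'cc' -> no
  Pos 12: window 'cb' -> MATCH
  Pos 13: window 'b' -> no
Total matches: 2

2


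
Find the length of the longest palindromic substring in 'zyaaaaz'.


Scanning 'zyaaaaz' for palindromic substrings.
Substring at positions 2-5: 'aaaa'.
Check: reverse('aaaa') = 'aaaa' -> palindrome confirmed.
Neighbouring characters ('y' / 'z') break symmetry, so it cannot extend further.
No longer palindromic substring exists; longest length = 4

4


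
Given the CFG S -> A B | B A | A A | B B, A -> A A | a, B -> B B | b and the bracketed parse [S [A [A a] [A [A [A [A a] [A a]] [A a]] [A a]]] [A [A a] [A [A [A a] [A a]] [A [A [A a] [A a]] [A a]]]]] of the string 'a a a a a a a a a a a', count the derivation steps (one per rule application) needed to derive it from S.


Every bracketed nonterminal node [X ...] in the tree is produced by exactly one rule application.
Reading the tree off as a leftmost derivation:
  Step 1: S  =>  A A   (applied S -> A A)
  Step 2: A A  =>  A A A   (applied A -> A A)
  Step 3: A A A  =>  a A A   (applied A -> a)
  Step 4: a A A  =>  a A A A   (applied A -> A A)
  Step 5: a A A A  =>  a A A A A   (applied A -> A A)
  Step 6: a A A A A  =>  a A A A A A   (applied A -> A A)
  Step 7: a A A A A A  =>  a a A A A A   (applied A -> a)
  Step 8: a a A A A A  =>  a a a A A A   (applied A -> a)
  Step 9: a a a A A A  =>  a a a a A A   (applied A -> a)
  Step 10: a a a a A A  =>  a a a a a A   (applied A -> a)
  Step 11: a a a a a A  =>  a a a a a A A   (applied A -> A A)
  Step 12: a a a a a A A  =>  a a a a a a A   (applied A -> a)
  Step 13: a a a a a a A  =>  a a a a a a A A   (applied A -> A A)
  Step 14: a a a a a a A A  =>  a a a a a a A A A   (applied A -> A A)
  Step 15: a a a a a a A A A  =>  a a a a a a a A A   (applied A -> a)
  Step 16: a a a a a a a A A  =>  a a a a a a a a A   (applied A -> a)
  Step 17: a a a a a a a a A  =>  a a a a a a a a A A   (applied A -> A A)
  Step 18: a a a a a a a a A A  =>  a a a a a a a a A A A   (applied A -> A A)
  Step 19: a a a a a a a a A A A  =>  a a a a a a a a a A A   (applied A -> a)
  Step 20: a a a a a a a a a A A  =>  a a a a a a a a a a A   (applied A -> a)
  Step 21: a a a a a a a a a a A  =>  a a a a a a a a a a a   (applied A -> a)
Final yield: a a a a a a a a a a a
Total rewrite steps: 21

21


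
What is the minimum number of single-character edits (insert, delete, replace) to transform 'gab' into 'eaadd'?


Building DP table for s1='gab' (len 3) and s2='eaadd' (len 5):
       e  a  a  d  d
    0  1  2  3  4  5
  g 1  1  2  3  4  5
  a 2  2  1  2  3  4
  b 3  3  2  2  3  4
Edit distance = dp[3][5] = 4

4


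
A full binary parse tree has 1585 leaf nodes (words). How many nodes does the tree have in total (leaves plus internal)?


Leaf nodes (terminals): 1585
Internal nodes = n - 1 = 1585 - 1 = 1584
Total = leaves + internal = 1585 + 1584 = 3169

3169


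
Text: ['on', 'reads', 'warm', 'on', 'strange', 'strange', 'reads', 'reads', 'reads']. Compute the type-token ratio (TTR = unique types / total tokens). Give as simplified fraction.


Tokens: 9
Unique types: ('on', 'reads', 'strange', 'warm') = 4
TTR = 4/9
Already in lowest terms.

4/9


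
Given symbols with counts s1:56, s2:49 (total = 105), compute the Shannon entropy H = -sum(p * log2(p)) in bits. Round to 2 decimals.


Computing entropy H = -sum(p_i * log2(p_i)):
  s1: p = 56/105 = 0.5333, -p*log2(p) = 0.4837
  s2: p = 49/105 = 0.4667, -p*log2(p) = 0.5131
H = sum of terms = 0.9968
Rounded to 2 decimals: 1.00

1.00


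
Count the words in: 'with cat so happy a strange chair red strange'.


Counting words by splitting on spaces:
  Word 1: 'with'
  Word 2: 'cat'
  Word 3: 'so'
  Word 4: 'happy'
  Word 5: 'a'
  Word 6: 'strange'
  Word 7: 'chair'
  Word 8: 'red'
  Word 9: 'strange'
Total words: 9

9


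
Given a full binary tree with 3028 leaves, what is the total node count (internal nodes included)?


Leaf nodes (terminals): 3028
Internal nodes = n - 1 = 3028 - 1 = 3027
Total = leaves + internal = 3028 + 3027 = 6055

6055


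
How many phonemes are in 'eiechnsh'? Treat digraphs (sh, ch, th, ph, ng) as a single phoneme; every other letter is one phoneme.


Parsing 'eiechnsh' greedily, digraphs first:
  'e' -> vowel phoneme (phonemes so far: 1)
  'i' -> vowel phoneme (phonemes so far: 2)
  'e' -> vowel phoneme (phonemes so far: 3)
  'ch' -> digraph (1 consonant phoneme) (phonemes so far: 4)
  'n' -> consonant phoneme (phonemes so far: 5)
  'sh' -> digraph (1 consonant phoneme) (phonemes so far: 6)
Total phonemes: 6

6


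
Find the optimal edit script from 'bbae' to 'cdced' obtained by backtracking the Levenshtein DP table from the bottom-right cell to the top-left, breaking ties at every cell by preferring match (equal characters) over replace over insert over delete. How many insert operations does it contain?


Edit distance = 4. Backtracking from cell (4, 5) with preference match > replace > insert > delete,
then listing the resulting alignment 'bbae' -> 'cdced' left to right:
  Step 1: replace b->c
  Step 2: replace b->d
  Step 3: replace a->c
  Step 4: keep 'e'
  Step 5: insert 'd' [insertion #1]
Total insertions: 1

1


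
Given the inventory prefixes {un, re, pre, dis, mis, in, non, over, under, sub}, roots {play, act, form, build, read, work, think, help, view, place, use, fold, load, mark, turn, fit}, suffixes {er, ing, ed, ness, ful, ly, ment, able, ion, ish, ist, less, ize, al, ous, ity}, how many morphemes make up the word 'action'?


Segmenting 'action' against the inventory:
  'act' -> root (morpheme 1)
  'ion' -> suffix (morpheme 2)
Total morphemes: 2

2


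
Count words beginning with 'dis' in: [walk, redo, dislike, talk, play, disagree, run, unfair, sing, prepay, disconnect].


Checking each word for prefix 'dis':
  'walk' -> no (count: 0)
  'redo' -> no (count: 0)
  'dislike' -> YES, starts with 'dis' (count: 1)
  'talk' -> no (count: 1)
  'play' -> no (count: 1)
  'disagree' -> YES, starts with 'dis' (count: 2)
  'run' -> no (count: 2)
  'unfair' -> no (count: 2)
  'sing' -> no (count: 2)
  'prepay' -> no (count: 2)
  'disconnect' -> YES, starts with 'dis' (count: 3)
Total with prefix 'dis': 3

3


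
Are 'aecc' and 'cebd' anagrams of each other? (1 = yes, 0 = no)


Sort characters of 'aecc': 'acce'
Sort characters of 'cebd': 'bcde'
Sorted forms differ -> they are NOT anagrams
Result: 0

0


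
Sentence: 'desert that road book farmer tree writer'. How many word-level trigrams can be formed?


Word trigrams from [7] words:
  Trigram 1: (desert that road)
  Trigram 2: (that road book)
  Trigram 3: (road book farmer)
  Trigram 4: (book farmer tree)
  Trigram 5: (farmer tree writer)
Total word trigrams: 7 - 2 = 5

5


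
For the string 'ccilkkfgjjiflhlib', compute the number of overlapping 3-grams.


String 'ccilkkfgjjiflhlib' has length L = 17.
Number of overlapping n-grams = L - n + 1
Substituting: 17 - 3 + 1 = 15

15


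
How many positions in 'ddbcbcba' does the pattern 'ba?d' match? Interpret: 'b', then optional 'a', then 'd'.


Pattern: ba?d means 'b', then optional 'a', then 'd'.
Scanning 'ddbcbcba' position-by-position:
  Pos 0: window 'ddb' -> no
  Pos 1: window 'dbc' -> no
  Pos 2: window 'bcb' -> no
  Pos 3: window 'cbc' -> no
  Pos 4: window 'bcb' -> no
  Pos 5: window 'cba' -> no
  Pos 6: window 'ba' -> no
  Pos 7: window 'a' -> no
Total matches: 0

0


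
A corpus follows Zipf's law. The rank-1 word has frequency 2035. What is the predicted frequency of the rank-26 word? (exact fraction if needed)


Zipf's law: freq(rank) = f1 / rank
f1 = 2035, rank = 26
freq = 2035 / 26
GCD(2035, 26) = 1
Simplified: 2035/26

2035/26


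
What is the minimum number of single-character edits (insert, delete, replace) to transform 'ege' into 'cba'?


Building DP table for s1='ege' (len 3) and s2='cba' (len 3):
       c  b  a
    0  1  2  3
  e 1  1  2  3
  g 2  2  2  3
  e 3  3  3  3
Edit distance = dp[3][3] = 3

3


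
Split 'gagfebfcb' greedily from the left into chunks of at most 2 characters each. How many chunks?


'gagfebfcb' has 9 characters.
Chunking with max size 2:
  Chunk 1: 'ga' (positions 0-1)
  Chunk 2: 'gf' (positions 2-3)
  Chunk 3: 'eb' (positions 4-5)
  Chunk 4: 'fc' (positions 6-7)
  Chunk 5: 'b' (positions 8-8)
Total chunks: ceil(9 / 2) = 5

5


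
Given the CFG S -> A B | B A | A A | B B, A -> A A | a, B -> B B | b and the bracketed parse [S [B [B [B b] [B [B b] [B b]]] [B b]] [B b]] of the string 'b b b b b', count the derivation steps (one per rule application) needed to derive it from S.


Every bracketed nonterminal node [X ...] in the tree is produced by exactly one rule application.
Reading the tree off as a leftmost derivation:
  Step 1: S  =>  B B   (applied S -> B B)
  Step 2: B B  =>  B B B   (applied B -> B B)
  Step 3: B B B  =>  B B B B   (applied B -> B B)
  Step 4: B B B B  =>  b B B B   (applied B -> b)
  Step 5: b B B B  =>  b B B B B   (applied B -> B B)
  Step 6: b B B B B  =>  b b B B B   (applied B -> b)
  Step 7: b b B B B  =>  b b b B B   (applied B -> b)
  Step 8: b b b B B  =>  b b b b B   (applied B -> b)
  Step 9: b b b b B  =>  b b b b b   (applied B -> b)
Final yield: b b b b b
Total rewrite steps: 9

9


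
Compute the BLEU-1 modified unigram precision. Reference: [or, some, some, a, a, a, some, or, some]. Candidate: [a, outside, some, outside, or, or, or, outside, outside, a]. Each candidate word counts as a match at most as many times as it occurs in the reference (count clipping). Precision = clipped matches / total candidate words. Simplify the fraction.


Reference word counts: {'a': 3, 'or': 2, 'some': 4}
Checking each candidate word (with clipping):
  'a' -> in reference (ref count 3, used 1/3) -> match (matches: 1)
  'outside' -> not in reference -> no match (matches: 1)
  'some' -> in reference (ref count 4, used 1/4) -> match (matches: 2)
  'outside' -> not in reference -> no match (matches: 2)
  'or' -> in reference (ref count 2, used 1/2) -> match (matches: 3)
  'or' -> in reference (ref count 2, used 2/2) -> match (matches: 4)
  'or' -> ref count 2 already used up (2/2) -> clipped, no match (matches: 4)
  'outside' -> not in reference -> no match (matches: 4)
  'outside' -> not in reference -> no match (matches: 4)
  'a' -> in reference (ref count 3, used 2/3) -> match (matches: 5)
Clipped matches: 5, Candidate length: 10
Precision = 5/10 = 1/2

1/2


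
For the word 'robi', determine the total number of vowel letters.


Scanning each character of 'robi':
  Position 1: 'r' -> consonant (running count: 0)
  Position 2: 'o' -> vowel (running count: 1)
  Position 3: 'b' -> consonant (running count: 1)
  Position 4: 'i' -> vowel (running count: 2)
Total vowels: 2

2


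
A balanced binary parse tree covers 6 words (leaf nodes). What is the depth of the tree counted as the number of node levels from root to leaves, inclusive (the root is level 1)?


In a balanced binary tree with n leaves the deepest leaf is ceil(log2(n)) edges below the root,
so counting node levels inclusive of root and leaves gives ceil(log2(n)) + 1 levels.
log2(6) = 2.5850
ceil(2.5850) = 3
levels = 3 + 1 = 4

4


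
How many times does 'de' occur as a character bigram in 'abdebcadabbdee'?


Scanning 'abdebcadabbdee' for bigram 'de':
  Position 0: 'ab' -> no
  Position 1: 'bd' -> no
  Position 2: 'de' -> MATCH
  Position 3: 'eb' -> no
  Position 4: 'bc' -> no
  Position 5: 'ca' -> no
  Position 6: 'ad' -> no
  Position 7: 'da' -> no
  Position 8: 'ab' -> no
  Position 9: 'bb' -> no
  Position 10: 'bd' -> no
  Position 11: 'de' -> MATCH
  Position 12: 'ee' -> no
Total matches: 2

2


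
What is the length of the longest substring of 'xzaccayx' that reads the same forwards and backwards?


Scanning 'xzaccayx' for palindromic substrings.
Substring at positions 2-5: 'acca'.
Check: reverse('acca') = 'acca' -> palindrome confirmed.
Neighbouring characters ('z' / 'y') break symmetry, so it cannot extend further.
No longer palindromic substring exists; longest length = 4

4


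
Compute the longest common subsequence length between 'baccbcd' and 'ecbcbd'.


DP table for LCS of 'baccbcd' and 'ecbcbd':
       e  c  b  c  b  d
    0  0  0  0  0  0  0
  b 0  0  0  1  1  1  1
  a 0  0  0  1  1  1  1
  c 0  0  1  1  2  2  2
  c 0  0  1  1  2  2  2
  b 0  0  1  2  2  3  3
  c 0  0  1  2  3  3  3
  d 0  0  1  2  3  3  4
LCS: 'bcbd'
LCS length = 4

4


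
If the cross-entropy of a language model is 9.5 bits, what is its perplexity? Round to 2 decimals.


Perplexity formula: PP = 2^H
H = 9.5
PP = 2^9.5
Decompose: 2^9.5 = 2^9 * 2^0.5 = 2^9 * sqrt(2)
2^9 = 512, sqrt(2) ~ 1.4142136
PP ~ 512 * 1.4142136 = 724.0773632
Rounded to 2 decimals: 724.08

724.08


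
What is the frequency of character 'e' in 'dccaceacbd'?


Scanning 'dccaceacbd' for 'e':
  Position 5: 'e' -> MATCH (count: 1)
Total occurrences of 'e': 1

1


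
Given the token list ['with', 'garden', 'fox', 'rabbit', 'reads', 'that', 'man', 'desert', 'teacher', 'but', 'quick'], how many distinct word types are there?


Listing all tokens and tracking unique types:
  Token 1: 'with' -> NEW (unique so far: 1)
  Token 2: 'garden' -> NEW (unique so far: 2)
  Token 3: 'fox' -> NEW (unique so far: 3)
  Token 4: 'rabbit' -> NEW (unique so far: 4)
  Token 5: 'reads' -> NEW (unique so far: 5)
  Token 6: 'that' -> NEW (unique so far: 6)
  Token 7: 'man' -> NEW (unique so far: 7)
  Token 8: 'desert' -> NEW (unique so far: 8)
  Token 9: 'teacher' -> NEW (unique so far: 9)
  Token 10: 'but' -> NEW (unique so far: 10)
  Token 11: 'quick' -> NEW (unique so far: 11)
Unique types: ('but', 'desert', 'fox', 'garden', 'man', 'quick', 'rabbit', 'reads', 'teacher', 'that', 'with')
Vocabulary size: 11

11


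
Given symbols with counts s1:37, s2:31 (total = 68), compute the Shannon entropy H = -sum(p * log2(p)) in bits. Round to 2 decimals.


Computing entropy H = -sum(p_i * log2(p_i)):
  s1: p = 37/68 = 0.5441, -p*log2(p) = 0.4777
  s2: p = 31/68 = 0.4559, -p*log2(p) = 0.5166
H = sum of terms = 0.9943
Rounded to 2 decimals: 0.99

0.99


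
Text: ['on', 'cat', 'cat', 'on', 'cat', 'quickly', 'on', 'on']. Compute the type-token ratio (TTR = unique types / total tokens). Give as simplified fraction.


Tokens: 8
Unique types: ('cat', 'on', 'quickly') = 3
TTR = 3/8
Already in lowest terms.

3/8


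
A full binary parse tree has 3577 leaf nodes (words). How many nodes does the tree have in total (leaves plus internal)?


Leaf nodes (terminals): 3577
Internal nodes = n - 1 = 3577 - 1 = 3576
Total = leaves + internal = 3577 + 3576 = 7153

7153


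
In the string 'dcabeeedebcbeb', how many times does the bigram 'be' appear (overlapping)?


Scanning 'dcabeeedebcbeb' for bigram 'be':
  Position 0: 'dc' -> no
  Position 1: 'ca' -> no
  Position 2: 'ab' -> no
  Position 3: 'be' -> MATCH
  Position 4: 'ee' -> no
  Position 5: 'ee' -> no
  Position 6: 'ed' -> no
  Position 7: 'de' -> no
  Position 8: 'eb' -> no
  Position 9: 'bc' -> no
  Position 10: 'cb' -> no
  Position 11: 'be' -> MATCH
  Position 12: 'eb' -> no
Total matches: 2

2


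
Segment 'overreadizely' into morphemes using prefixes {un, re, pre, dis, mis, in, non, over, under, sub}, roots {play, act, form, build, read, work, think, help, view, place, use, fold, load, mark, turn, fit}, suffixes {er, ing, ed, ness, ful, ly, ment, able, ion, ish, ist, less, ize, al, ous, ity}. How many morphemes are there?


Segmenting 'overreadizely' against the inventory:
  'over' -> prefix (morpheme 1)
  'read' -> root (morpheme 2)
  'ize' -> suffix (morpheme 3)
  'ly' -> suffix (morpheme 4)
Total morphemes: 4

4


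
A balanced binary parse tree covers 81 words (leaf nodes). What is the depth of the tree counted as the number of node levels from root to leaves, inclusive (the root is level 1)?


In a balanced binary tree with n leaves the deepest leaf is ceil(log2(n)) edges below the root,
so counting node levels inclusive of root and leaves gives ceil(log2(n)) + 1 levels.
log2(81) = 6.3399
ceil(6.3399) = 7
levels = 7 + 1 = 8

8


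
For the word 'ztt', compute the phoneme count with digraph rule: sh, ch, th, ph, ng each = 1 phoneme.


Parsing 'ztt' greedily, digraphs first:
  'z' -> consonant phoneme (phonemes so far: 1)
  't' -> consonant phoneme (phonemes so far: 2)
  't' -> consonant phoneme (phonemes so far: 3)
Total phonemes: 3

3


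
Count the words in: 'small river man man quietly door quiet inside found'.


Counting words by splitting on spaces:
  Word 1: 'small'
  Word 2: 'river'
  Word 3: 'man'
  Word 4: 'man'
  Word 5: 'quietly'
  Word 6: 'door'
  Word 7: 'quiet'
  Word 8: 'inside'
  Word 9: 'found'
Total words: 9

9


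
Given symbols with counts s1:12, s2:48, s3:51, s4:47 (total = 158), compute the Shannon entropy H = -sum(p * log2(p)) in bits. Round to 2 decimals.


Computing entropy H = -sum(p_i * log2(p_i)):
  s1: p = 12/158 = 0.0759, -p*log2(p) = 0.2824
  s2: p = 48/158 = 0.3038, -p*log2(p) = 0.5222
  s3: p = 51/158 = 0.3228, -p*log2(p) = 0.5266
  s4: p = 47/158 = 0.2975, -p*log2(p) = 0.5203
H = sum of terms = 1.8515
Rounded to 2 decimals: 1.85

1.85


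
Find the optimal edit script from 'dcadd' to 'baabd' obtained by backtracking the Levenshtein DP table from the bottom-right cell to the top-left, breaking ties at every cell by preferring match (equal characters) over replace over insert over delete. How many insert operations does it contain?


Edit distance = 3. Backtracking from cell (5, 5) with preference match > replace > insert > delete,
then listing the resulting alignment 'dcadd' -> 'baabd' left to right:
  Step 1: replace d->b
  Step 2: replace c->a
  Step 3: keep 'a'
  Step 4: replace d->b
  Step 5: keep 'd'
Total insertions: 0

0


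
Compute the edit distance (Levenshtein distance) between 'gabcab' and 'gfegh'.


Building DP table for s1='gabcab' (len 6) and s2='gfegh' (len 5):
       g  f  e  g  h
    0  1  2  3  4  5
  g 1  0  1  2  3  4
  a 2  1  1  2  3  4
  b 3  2  2  2  3  4
  c 4  3  3  3  3  4
  a 5  4  4  4  4  4
  b 6  5  5  5  5  5
Edit distance = dp[6][5] = 5

5


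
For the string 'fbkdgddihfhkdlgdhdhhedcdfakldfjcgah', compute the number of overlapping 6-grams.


String 'fbkdgddihfhkdlgdhdhhedcdfakldfjcgah' has length L = 35.
Number of overlapping n-grams = L - n + 1
Substituting: 35 - 6 + 1 = 30

30


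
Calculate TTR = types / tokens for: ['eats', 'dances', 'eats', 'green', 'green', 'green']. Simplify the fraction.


Tokens: 6
Unique types: ('dances', 'eats', 'green') = 3
TTR = 3/6
Simplify: divide both by 3 -> 1/2
TTR = 1/2

1/2


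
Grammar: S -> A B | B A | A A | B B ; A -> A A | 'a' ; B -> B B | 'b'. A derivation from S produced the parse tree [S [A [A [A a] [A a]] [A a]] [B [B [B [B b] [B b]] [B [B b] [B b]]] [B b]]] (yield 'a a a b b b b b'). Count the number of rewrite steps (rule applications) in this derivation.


Every bracketed nonterminal node [X ...] in the tree is produced by exactly one rule application.
Reading the tree off as a leftmost derivation:
  Step 1: S  =>  A B   (applied S -> A B)
  Step 2: A B  =>  A A B   (applied A -> A A)
  Step 3: A A B  =>  A A A B   (applied A -> A A)
  Step 4: A A A B  =>  a A A B   (applied A -> a)
  Step 5: a A A B  =>  a a A B   (applied A -> a)
  Step 6: a a A B  =>  a a a B   (applied A -> a)
  Step 7: a a a B  =>  a a a B B   (applied B -> B B)
  Step 8: a a a B B  =>  a a a B B B   (applied B -> B B)
  Step 9: a a a B B B  =>  a a a B B B B   (applied B -> B B)
  Step 10: a a a B B B B  =>  a a a b B B B   (applied B -> b)
  Step 11: a a a b B B B  =>  a a a b b B B   (applied B -> b)
  Step 12: a a a b b B B  =>  a a a b b B B B   (applied B -> B B)
  Step 13: a a a b b B B B  =>  a a a b b b B B   (applied B -> b)
  Step 14: a a a b b b B B  =>  a a a b b b b B   (applied B -> b)
  Step 15: a a a b b b b B  =>  a a a b b b b b   (applied B -> b)
Final yield: a a a b b b b b
Total rewrite steps: 15

15


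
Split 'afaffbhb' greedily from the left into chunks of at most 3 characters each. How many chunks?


'afaffbhb' has 8 characters.
Chunking with max size 3:
  Chunk 1: 'afa' (positions 0-2)
  Chunk 2: 'ffb' (positions 3-5)
  Chunk 3: 'hb' (positions 6-7)
Total chunks: ceil(8 / 3) = 3

3


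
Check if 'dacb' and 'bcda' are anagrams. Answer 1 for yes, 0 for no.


Sort characters of 'dacb': 'abcd'
Sort characters of 'bcda': 'abcd'
Sorted forms match -> they ARE anagrams
Result: 1

1


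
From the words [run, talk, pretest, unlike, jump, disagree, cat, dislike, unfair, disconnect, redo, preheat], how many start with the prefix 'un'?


Checking each word for prefix 'un':
  'run' -> no (count: 0)
  'talk' -> no (count: 0)
  'pretest' -> no (count: 0)
  'unlike' -> YES, starts with 'un' (count: 1)
  'jump' -> no (count: 1)
  'disagree' -> no (count: 1)
  'cat' -> no (count: 1)
  'dislike' -> no (count: 1)
  'unfair' -> YES, starts with 'un' (count: 2)
  'disconnect' -> no (count: 2)
  'redo' -> no (count: 2)
  'preheat' -> no (count: 2)
Total with prefix 'un': 2

2


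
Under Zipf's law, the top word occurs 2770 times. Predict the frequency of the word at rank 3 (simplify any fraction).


Zipf's law: freq(rank) = f1 / rank
f1 = 2770, rank = 3
freq = 2770 / 3
GCD(2770, 3) = 1
Simplified: 2770/3

2770/3


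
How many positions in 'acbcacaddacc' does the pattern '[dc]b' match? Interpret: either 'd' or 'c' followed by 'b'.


Pattern: [dc]b means either 'd' or 'c' followed by 'b'.
Scanning 'acbcacaddacc' position-by-position:
  Pos 0: window 'ac' -> no
  Pos 1: window 'cb' -> MATCH
  Pos 2: window 'bc' -> no
  Pos 3: window 'ca' -> no
  Pos 4: window 'ac' -> no
  Pos 5: window 'ca' -> no
  Pos 6: window 'ad' -> no
  Pos 7: window 'dd' -> no
  Pos 8: window 'da' -> no
  Pos 9: window 'ac' -> no
  Pos 10: window 'cc' -> no
  Pos 11: window 'c' -> no
Total matches: 1

1
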